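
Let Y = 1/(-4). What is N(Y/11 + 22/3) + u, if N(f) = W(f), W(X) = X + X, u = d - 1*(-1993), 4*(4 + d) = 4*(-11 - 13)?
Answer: 130655/66 ≈ 1979.6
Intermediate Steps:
Y = -¼ ≈ -0.25000
d = -28 (d = -4 + (4*(-11 - 13))/4 = -4 + (4*(-24))/4 = -4 + (¼)*(-96) = -4 - 24 = -28)
u = 1965 (u = -28 - 1*(-1993) = -28 + 1993 = 1965)
W(X) = 2*X
N(f) = 2*f
N(Y/11 + 22/3) + u = 2*(-¼/11 + 22/3) + 1965 = 2*(-¼*1/11 + 22*(⅓)) + 1965 = 2*(-1/44 + 22/3) + 1965 = 2*(965/132) + 1965 = 965/66 + 1965 = 130655/66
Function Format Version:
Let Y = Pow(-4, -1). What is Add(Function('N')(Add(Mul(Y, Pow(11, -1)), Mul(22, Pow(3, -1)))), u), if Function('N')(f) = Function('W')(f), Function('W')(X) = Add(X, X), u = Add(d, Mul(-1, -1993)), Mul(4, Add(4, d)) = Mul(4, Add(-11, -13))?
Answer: Rational(130655, 66) ≈ 1979.6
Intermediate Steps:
Y = Rational(-1, 4) ≈ -0.25000
d = -28 (d = Add(-4, Mul(Rational(1, 4), Mul(4, Add(-11, -13)))) = Add(-4, Mul(Rational(1, 4), Mul(4, -24))) = Add(-4, Mul(Rational(1, 4), -96)) = Add(-4, -24) = -28)
u = 1965 (u = Add(-28, Mul(-1, -1993)) = Add(-28, 1993) = 1965)
Function('W')(X) = Mul(2, X)
Function('N')(f) = Mul(2, f)
Add(Function('N')(Add(Mul(Y, Pow(11, -1)), Mul(22, Pow(3, -1)))), u) = Add(Mul(2, Add(Mul(Rational(-1, 4), Pow(11, -1)), Mul(22, Pow(3, -1)))), 1965) = Add(Mul(2, Add(Mul(Rational(-1, 4), Rational(1, 11)), Mul(22, Rational(1, 3)))), 1965) = Add(Mul(2, Add(Rational(-1, 44), Rational(22, 3))), 1965) = Add(Mul(2, Rational(965, 132)), 1965) = Add(Rational(965, 66), 1965) = Rational(130655, 66)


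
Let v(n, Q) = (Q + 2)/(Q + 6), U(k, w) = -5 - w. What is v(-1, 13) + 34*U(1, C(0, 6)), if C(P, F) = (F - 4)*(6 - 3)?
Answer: -7091/19 ≈ -373.21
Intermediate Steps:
C(P, F) = -12 + 3*F (C(P, F) = (-4 + F)*3 = -12 + 3*F)
v(n, Q) = (2 + Q)/(6 + Q)
v(-1, 13) + 34*U(1, C(0, 6)) = (2 + 13)/(6 + 13) + 34*(-5 - (-12 + 3*6)) = 15/19 + 34*(-5 - (-12 + 18)) = (1/19)*15 + 34*(-5 - 1*6) = 15/19 + 34*(-5 - 6) = 15/19 + 34*(-11) = 15/19 - 374 = -7091/19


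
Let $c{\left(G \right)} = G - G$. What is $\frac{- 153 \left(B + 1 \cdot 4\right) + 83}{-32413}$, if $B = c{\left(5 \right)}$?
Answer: $\frac{529}{32413} \approx 0.016321$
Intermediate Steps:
$c{\left(G \right)} = 0$
$B = 0$
$\frac{- 153 \left(B + 1 \cdot 4\right) + 83}{-32413} = \frac{- 153 \left(0 + 1 \cdot 4\right) + 83}{-32413} = \left(- 153 \left(0 + 4\right) + 83\right) \left(- \frac{1}{32413}\right) = \left(\left(-153\right) 4 + 83\right) \left(- \frac{1}{32413}\right) = \left(-612 + 83\right) \left(- \frac{1}{32413}\right) = \left(-529\right) \left(- \frac{1}{32413}\right) = \frac{529}{32413}$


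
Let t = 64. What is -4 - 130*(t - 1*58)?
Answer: -784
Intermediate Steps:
-4 - 130*(t - 1*58) = -4 - 130*(64 - 1*58) = -4 - 130*(64 - 58) = -4 - 130*6 = -4 - 780 = -784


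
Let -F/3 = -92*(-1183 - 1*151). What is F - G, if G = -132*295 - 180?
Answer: -329064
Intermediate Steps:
G = -39120 (G = -38940 - 180 = -39120)
F = -368184 (F = -(-276)*(-1183 - 1*151) = -(-276)*(-1183 - 151) = -(-276)*(-1334) = -3*122728 = -368184)
F - G = -368184 - 1*(-39120) = -368184 + 39120 = -329064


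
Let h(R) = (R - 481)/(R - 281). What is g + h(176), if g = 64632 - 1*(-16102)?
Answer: 1695475/21 ≈ 80737.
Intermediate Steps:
g = 80734 (g = 64632 + 16102 = 80734)
h(R) = (-481 + R)/(-281 + R)
g + h(176) = 80734 + (-481 + 176)/(-281 + 176) = 80734 - 305/(-105) = 80734 - 1/105*(-305) = 80734 + 61/21 = 1695475/21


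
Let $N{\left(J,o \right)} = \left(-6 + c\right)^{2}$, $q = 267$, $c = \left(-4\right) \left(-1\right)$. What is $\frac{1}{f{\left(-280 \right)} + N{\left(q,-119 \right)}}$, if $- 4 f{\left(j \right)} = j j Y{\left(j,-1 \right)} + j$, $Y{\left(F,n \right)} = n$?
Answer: $\frac{1}{19674} \approx 5.0829 \cdot 10^{-5}$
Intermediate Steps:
$c = 4$
$f{\left(j \right)} = - \frac{j}{4} + \frac{j^{2}}{4}$ ($f{\left(j \right)} = - \frac{j j \left(-1\right) + j}{4} = - \frac{j \left(- j\right) + j}{4} = - \frac{- j^{2} + j}{4} = - \frac{j - j^{2}}{4} = - \frac{j}{4} + \frac{j^{2}}{4}$)
$N{\left(J,o \right)} = 4$ ($N{\left(J,o \right)} = \left(-6 + 4\right)^{2} = \left(-2\right)^{2} = 4$)
$\frac{1}{f{\left(-280 \right)} + N{\left(q,-119 \right)}} = \frac{1}{\frac{1}{4} \left(-280\right) \left(-1 - 280\right) + 4} = \frac{1}{\frac{1}{4} \left(-280\right) \left(-281\right) + 4} = \frac{1}{19670 + 4} = \frac{1}{19674}$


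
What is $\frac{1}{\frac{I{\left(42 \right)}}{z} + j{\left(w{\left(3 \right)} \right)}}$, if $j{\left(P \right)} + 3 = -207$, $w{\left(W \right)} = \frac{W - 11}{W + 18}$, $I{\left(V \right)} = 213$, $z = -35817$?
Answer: $- \frac{11939}{2507261} \approx -0.0047618$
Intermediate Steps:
$w{\left(W \right)} = \frac{-11 + W}{18 + W}$
$j{\left(P \right)} = -210$ ($j{\left(P \right)} = -3 - 207 = -210$)
$\frac{1}{\frac{I{\left(42 \right)}}{z} + j{\left(w{\left(3 \right)} \right)}} = \frac{1}{\frac{213}{-35817} - 210} = \frac{1}{213 \left(- \frac{1}{35817}\right) - 210} = \frac{1}{- \frac{71}{11939} - 210} = \frac{1}{- \frac{2507261}{11939}} = - \frac{11939}{2507261}$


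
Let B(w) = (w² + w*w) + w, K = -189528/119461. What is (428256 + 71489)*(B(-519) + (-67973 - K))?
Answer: 28072843323432710/119461 ≈ 2.3500e+11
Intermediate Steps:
K = -189528/119461 (K = -189528*1/119461 = -189528/119461 ≈ -1.5865)
B(w) = w + 2*w² (B(w) = (w² + w²) + w = 2*w² + w = w + 2*w²)
(428256 + 71489)*(B(-519) + (-67973 - K)) = (428256 + 71489)*(-519*(1 + 2*(-519)) + (-67973 - 1*(-189528/119461))) = 499745*(-519*(1 - 1038) + (-67973 + 189528/119461)) = 499745*(-519*(-1037) - 8119933025/119461) = 499745*(538203 - 8119933025/119461) = 499745*(56174335558/119461) = 28072843323432710/119461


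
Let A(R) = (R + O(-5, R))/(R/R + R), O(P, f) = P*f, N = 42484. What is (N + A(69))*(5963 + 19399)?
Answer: 37708272324/35 ≈ 1.0774e+9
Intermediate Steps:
A(R) = -4*R/(1 + R) (A(R) = (R - 5*R)/(R/R + R) = (-4*R)/(1 + R) = -4*R/(1 + R))
(N + A(69))*(5963 + 19399) = (42484 - 4*69/(1 + 69))*(5963 + 19399) = (42484 - 4*69/70)*25362 = (42484 - 4*69*1/70)*25362 = (42484 - 138/35)*25362 = (1486802/35)*25362 = 37708272324/35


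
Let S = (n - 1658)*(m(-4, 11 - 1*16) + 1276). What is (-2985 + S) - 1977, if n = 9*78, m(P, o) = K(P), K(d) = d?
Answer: -1220994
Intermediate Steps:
m(P, o) = P
n = 702
S = -1216032 (S = (702 - 1658)*(-4 + 1276) = -956*1272 = -1216032)
(-2985 + S) - 1977 = (-2985 - 1216032) - 1977 = -1219017 - 1977 = -1220994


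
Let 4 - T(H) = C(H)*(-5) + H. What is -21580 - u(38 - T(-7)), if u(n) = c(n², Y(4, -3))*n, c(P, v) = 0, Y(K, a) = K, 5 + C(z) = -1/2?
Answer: -21580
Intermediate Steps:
C(z) = -11/2 (C(z) = -5 - 1/2 = -5 - 1*½ = -5 - ½ = -11/2)
T(H) = -47/2 - H (T(H) = 4 - (-11/2*(-5) + H) = 4 - (55/2 + H) = 4 + (-55/2 - H) = -47/2 - H)
u(n) = 0 (u(n) = 0*n = 0)
-21580 - u(38 - T(-7)) = -21580 - 1*0 = -21580 + 0 = -21580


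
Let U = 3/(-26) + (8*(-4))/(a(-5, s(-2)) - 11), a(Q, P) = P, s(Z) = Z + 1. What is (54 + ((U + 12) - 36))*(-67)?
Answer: -170113/78 ≈ -2180.9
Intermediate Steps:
s(Z) = 1 + Z
U = 199/78 (U = 3/(-26) + (8*(-4))/((1 - 2) - 11) = 3*(-1/26) - 32/(-1 - 11) = -3/26 - 32/(-12) = -3/26 - 32*(-1/12) = -3/26 + 8/3 = 199/78 ≈ 2.5513)
(54 + ((U + 12) - 36))*(-67) = (54 + ((199/78 + 12) - 36))*(-67) = (54 + (1135/78 - 36))*(-67) = (54 - 1673/78)*(-67) = (2539/78)*(-67) = -170113/78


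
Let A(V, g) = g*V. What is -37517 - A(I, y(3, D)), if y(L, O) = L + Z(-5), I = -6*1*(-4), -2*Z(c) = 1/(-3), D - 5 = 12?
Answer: -37593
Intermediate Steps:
D = 17 (D = 5 + 12 = 17)
Z(c) = 1/6 (Z(c) = -1/2/(-3) = -1/2*(-1/3) = 1/6)
I = 24 (I = -6*(-4) = 24)
y(L, O) = 1/6 + L (y(L, O) = L + 1/6 = 1/6 + L)
A(V, g) = V*g
-37517 - A(I, y(3, D)) = -37517 - 24*(1/6 + 3) = -37517 - 24*19/6 = -37517 - 1*76 = -37517 - 76 = -37593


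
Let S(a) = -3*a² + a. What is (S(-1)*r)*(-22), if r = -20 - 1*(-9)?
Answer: -968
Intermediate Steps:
r = -11 (r = -20 + 9 = -11)
S(a) = a - 3*a²
(S(-1)*r)*(-22) = (-(1 - 3*(-1))*(-11))*(-22) = (-(1 + 3)*(-11))*(-22) = (-1*4*(-11))*(-22) = -4*(-11)*(-22) = 44*(-22) = -968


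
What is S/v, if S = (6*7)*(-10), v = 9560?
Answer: -21/478 ≈ -0.043933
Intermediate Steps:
S = -420 (S = 42*(-10) = -420)
S/v = -420/9560 = -420*1/9560 = -21/478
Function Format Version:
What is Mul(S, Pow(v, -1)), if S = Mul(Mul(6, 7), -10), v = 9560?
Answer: Rational(-21, 478) ≈ -0.043933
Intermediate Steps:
S = -420 (S = Mul(42, -10) = -420)
Mul(S, Pow(v, -1)) = Mul(-420, Pow(9560, -1)) = Mul(-420, Rational(1, 9560)) = Rational(-21, 478)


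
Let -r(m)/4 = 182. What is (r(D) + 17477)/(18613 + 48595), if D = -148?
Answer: 16749/67208 ≈ 0.24921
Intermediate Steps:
r(m) = -728 (r(m) = -4*182 = -728)
(r(D) + 17477)/(18613 + 48595) = (-728 + 17477)/(18613 + 48595) = 16749/67208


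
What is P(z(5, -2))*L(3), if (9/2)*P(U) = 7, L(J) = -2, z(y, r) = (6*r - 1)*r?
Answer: -28/9 ≈ -3.1111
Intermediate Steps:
z(y, r) = r*(-1 + 6*r) (z(y, r) = (-1 + 6*r)*r = r*(-1 + 6*r))
P(U) = 14/9 (P(U) = (2/9)*7 = 14/9)
P(z(5, -2))*L(3) = (14/9)*(-2) = -28/9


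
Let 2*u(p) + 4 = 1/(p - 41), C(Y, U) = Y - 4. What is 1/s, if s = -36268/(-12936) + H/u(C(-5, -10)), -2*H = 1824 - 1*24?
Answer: 216678/97627489 ≈ 0.0022194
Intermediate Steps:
H = -900 (H = -(1824 - 1*24)/2 = -(1824 - 24)/2 = -½*1800 = -900)
C(Y, U) = -4 + Y
u(p) = -2 + 1/(2*(-41 + p)) (u(p) = -2 + 1/(2*(p - 41)) = -2 + 1/(2*(-41 + p)))
s = 97627489/216678 (s = -36268/(-12936) - 900*2*(-41 + (-4 - 5))/(165 - 4*(-4 - 5)) = -36268*(-1/12936) - 900*2*(-41 - 9)/(165 - 4*(-9)) = 9067/3234 - 900*(-100/(165 + 36)) = 9067/3234 - 900/((½)*(-1/50)*201) = 9067/3234 - 900/(-201/100) = 9067/3234 - 900*(-100/201) = 9067/3234 + 30000/67 = 97627489/216678 ≈ 450.56)
1/s = 1/(97627489/216678) = 216678/97627489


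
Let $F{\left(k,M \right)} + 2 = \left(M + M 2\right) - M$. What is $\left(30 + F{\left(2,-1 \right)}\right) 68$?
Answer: $1768$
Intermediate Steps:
$F{\left(k,M \right)} = -2 + 2 M$ ($F{\left(k,M \right)} = -2 + \left(\left(M + M 2\right) - M\right) = -2 + \left(\left(M + 2 M\right) - M\right) = -2 + \left(3 M - M\right) = -2 + 2 M$)
$\left(30 + F{\left(2,-1 \right)}\right) 68 = \left(30 + \left(-2 + 2 \left(-1\right)\right)\right) 68 = \left(30 - 4\right) 68 = 26 \cdot 68 = 1768$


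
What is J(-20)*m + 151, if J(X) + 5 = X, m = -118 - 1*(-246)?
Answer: -3049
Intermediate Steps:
m = 128 (m = -118 + 246 = 128)
J(X) = -5 + X
J(-20)*m + 151 = (-5 - 20)*128 + 151 = -25*128 + 151 = -3200 + 151 = -3049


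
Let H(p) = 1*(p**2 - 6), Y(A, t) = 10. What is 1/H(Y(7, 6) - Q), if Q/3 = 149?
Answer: 1/190963 ≈ 5.2366e-6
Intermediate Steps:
Q = 447 (Q = 3*149 = 447)
H(p) = -6 + p**2 (H(p) = 1*(-6 + p**2) = -6 + p**2)
1/H(Y(7, 6) - Q) = 1/(-6 + (10 - 1*447)**2) = 1/(-6 + (10 - 447)**2) = 1/(-6 + (-437)**2) = 1/(-6 + 190969) = 1/190963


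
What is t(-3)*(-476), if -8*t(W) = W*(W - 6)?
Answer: 3213/2 ≈ 1606.5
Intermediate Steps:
t(W) = -W*(-6 + W)/8 (t(W) = -W*(W - 6)/8 = -W*(-6 + W)/8)
t(-3)*(-476) = ((1/8)*(-3)*(6 - 1*(-3)))*(-476) = ((1/8)*(-3)*(6 + 3))*(-476) = ((1/8)*(-3)*9)*(-476) = -27/8*(-476) = 3213/2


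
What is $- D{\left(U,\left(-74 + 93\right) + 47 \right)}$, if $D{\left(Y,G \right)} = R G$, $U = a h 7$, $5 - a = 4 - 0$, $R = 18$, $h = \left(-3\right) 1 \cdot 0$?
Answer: $-1188$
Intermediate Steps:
$h = 0$ ($h = \left(-3\right) 0 = 0$)
$a = 1$ ($a = 5 - \left(4 - 0\right) = 5 - \left(4 + 0\right) = 5 - 4 = 1$)
$U = 0$ ($U = 1 \cdot 0 \cdot 7 = 0 \cdot 7 = 0$)
$D{\left(Y,G \right)} = 18 G$
$- D{\left(U,\left(-74 + 93\right) + 47 \right)} = - 18 \left(\left(-74 + 93\right) + 47\right) = - 18 \left(19 + 47\right) = - 18 \cdot 66 = \left(-1\right) 1188 = -1188$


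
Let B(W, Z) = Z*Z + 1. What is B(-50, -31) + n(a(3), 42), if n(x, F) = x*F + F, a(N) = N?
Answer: 1130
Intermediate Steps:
n(x, F) = F + F*x (n(x, F) = F*x + F = F + F*x)
B(W, Z) = 1 + Z**2 (B(W, Z) = Z**2 + 1 = 1 + Z**2)
B(-50, -31) + n(a(3), 42) = (1 + (-31)**2) + 42*(1 + 3) = (1 + 961) + 42*4 = 962 + 168 = 1130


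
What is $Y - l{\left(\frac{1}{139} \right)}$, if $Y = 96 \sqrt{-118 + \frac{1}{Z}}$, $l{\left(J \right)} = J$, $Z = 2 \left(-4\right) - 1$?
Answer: $- \frac{1}{139} + 32 i \sqrt{1063} \approx -0.0071942 + 1043.3 i$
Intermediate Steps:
$Z = -9$ ($Z = -8 - 1 = -9$)
$Y = 32 i \sqrt{1063}$ ($Y = 96 \sqrt{-118 + \frac{1}{-9}} = 96 \sqrt{-118 - \frac{1}{9}} = 96 \sqrt{- \frac{1063}{9}} = 96 \frac{i \sqrt{1063}}{3} = 32 i \sqrt{1063} \approx 1043.3 i$)
$Y - l{\left(\frac{1}{139} \right)} = 32 i \sqrt{1063} - \frac{1}{139} = - \frac{1}{139} + 32 i \sqrt{1063}$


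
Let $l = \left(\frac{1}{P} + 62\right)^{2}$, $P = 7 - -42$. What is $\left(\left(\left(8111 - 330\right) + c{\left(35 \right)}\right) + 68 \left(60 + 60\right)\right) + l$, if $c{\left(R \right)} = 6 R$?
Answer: $\frac{48014072}{2401} \approx 19998.0$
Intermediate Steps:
$P = 49$ ($P = 7 + 42 = 49$)
$l = \frac{9235521}{2401}$ ($l = \left(\frac{1}{49} + 62\right)^{2} = \left(\frac{3039}{49}\right)^{2} = \frac{9235521}{2401} \approx 3846.5$)
$\left(\left(\left(8111 - 330\right) + c{\left(35 \right)}\right) + 68 \left(60 + 60\right)\right) + l = \left(\left(\left(8111 - 330\right) + 6 \cdot 35\right) + 68 \left(60 + 60\right)\right) + \frac{9235521}{2401} = \left(\left(7781 + 210\right) + 68 \cdot 120\right) + \frac{9235521}{2401} = \left(7991 + 8160\right) + \frac{9235521}{2401} = 16151 + \frac{9235521}{2401} = \frac{48014072}{2401}$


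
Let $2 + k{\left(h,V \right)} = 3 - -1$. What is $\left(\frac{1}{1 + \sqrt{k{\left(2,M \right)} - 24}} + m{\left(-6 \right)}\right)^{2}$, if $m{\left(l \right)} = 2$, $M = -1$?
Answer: $\frac{12 \sqrt{22} + 79 i}{2 \sqrt{22} + 21 i} \approx 4.1342 - 0.83346 i$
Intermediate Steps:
$k{\left(h,V \right)} = 2$ ($k{\left(h,V \right)} = -2 + \left(3 - -1\right) = -2 + \left(3 + 1\right) = -2 + 4 = 2$)
$\left(\frac{1}{1 + \sqrt{k{\left(2,M \right)} - 24}} + m{\left(-6 \right)}\right)^{2} = \left(\frac{1}{1 + \sqrt{2 - 24}} + 2\right)^{2} = \left(\frac{1}{1 + \sqrt{-22}} + 2\right)^{2} = \left(\frac{1}{1 + i \sqrt{22}} + 2\right)^{2} = \left(2 + \frac{1}{1 + i \sqrt{22}}\right)^{2}$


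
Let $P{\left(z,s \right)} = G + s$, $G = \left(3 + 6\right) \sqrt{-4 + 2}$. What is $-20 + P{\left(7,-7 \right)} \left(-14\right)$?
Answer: $78 - 126 i \sqrt{2} \approx 78.0 - 178.19 i$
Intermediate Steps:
$G = 9 i \sqrt{2}$ ($G = 9 \sqrt{-2} = 9 i \sqrt{2} \approx 12.728 i$)
$P{\left(z,s \right)} = s + 9 i \sqrt{2}$ ($P{\left(z,s \right)} = 9 i \sqrt{2} + s = s + 9 i \sqrt{2}$)
$-20 + P{\left(7,-7 \right)} \left(-14\right) = -20 + \left(-7 + 9 i \sqrt{2}\right) \left(-14\right) = -20 + \left(98 - 126 i \sqrt{2}\right) = 78 - 126 i \sqrt{2}$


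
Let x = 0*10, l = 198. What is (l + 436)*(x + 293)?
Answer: 185762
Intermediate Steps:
x = 0
(l + 436)*(x + 293) = (198 + 436)*(0 + 293) = 634*293 = 185762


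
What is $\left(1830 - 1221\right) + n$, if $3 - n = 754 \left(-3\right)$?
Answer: $2874$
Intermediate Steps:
$n = 2265$ ($n = 3 - 754 \left(-3\right) = 3 - -2262 = 3 + 2262 = 2265$)
$\left(1830 - 1221\right) + n = \left(1830 - 1221\right) + 2265 = 609 + 2265 = 2874$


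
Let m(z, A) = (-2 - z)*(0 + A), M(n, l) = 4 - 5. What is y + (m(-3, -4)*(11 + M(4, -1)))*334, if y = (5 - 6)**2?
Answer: -13359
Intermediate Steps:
M(n, l) = -1
y = 1 (y = (-1)**2 = 1)
m(z, A) = A*(-2 - z) (m(z, A) = (-2 - z)*A = A*(-2 - z))
y + (m(-3, -4)*(11 + M(4, -1)))*334 = 1 + ((-1*(-4)*(2 - 3))*(11 - 1))*334 = 1 + (-1*(-4)*(-1)*10)*334 = 1 - 4*10*334 = 1 - 40*334 = 1 - 13360 = -13359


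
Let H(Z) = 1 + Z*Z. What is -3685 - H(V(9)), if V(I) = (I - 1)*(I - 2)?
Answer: -6822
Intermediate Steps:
V(I) = (-1 + I)*(-2 + I)
H(Z) = 1 + Z**2
-3685 - H(V(9)) = -3685 - (1 + (2 + 9**2 - 3*9)**2) = -3685 - (1 + (2 + 81 - 27)**2) = -3685 - (1 + 56**2) = -3685 - (1 + 3136) = -3685 - 1*3137 = -3685 - 3137 = -6822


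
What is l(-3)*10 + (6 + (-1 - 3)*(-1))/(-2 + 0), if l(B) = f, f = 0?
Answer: -5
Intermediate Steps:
l(B) = 0
l(-3)*10 + (6 + (-1 - 3)*(-1))/(-2 + 0) = 0*10 + (6 + (-1 - 3)*(-1))/(-2 + 0) = 0 + (6 - 4*(-1))/(-2) = 0 + (6 + 4)*(-½) = 0 + 10*(-½) = 0 - 5 = -5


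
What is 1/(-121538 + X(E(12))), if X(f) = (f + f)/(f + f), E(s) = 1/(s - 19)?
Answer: -1/121537 ≈ -8.2279e-6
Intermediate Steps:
E(s) = 1/(-19 + s)
X(f) = 1 (X(f) = (2*f)/((2*f)) = (2*f)*(1/(2*f)) = 1)
1/(-121538 + X(E(12))) = 1/(-121538 + 1) = 1/(-121537) = -1/121537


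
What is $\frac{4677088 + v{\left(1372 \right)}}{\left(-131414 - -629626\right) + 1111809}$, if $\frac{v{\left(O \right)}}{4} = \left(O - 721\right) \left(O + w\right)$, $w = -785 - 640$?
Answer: $\frac{4539076}{1610021} \approx 2.8193$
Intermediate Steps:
$w = -1425$
$v{\left(O \right)} = 4 \left(-1425 + O\right) \left(-721 + O\right)$ ($v{\left(O \right)} = 4 \left(O - 721\right) \left(O - 1425\right) = 4 \left(-721 + O\right) \left(-1425 + O\right) = 4 \left(-1425 + O\right) \left(-721 + O\right)$)
$\frac{4677088 + v{\left(1372 \right)}}{\left(-131414 - -629626\right) + 1111809} = \frac{4677088 + \left(4109700 - 11777248 + 4 \cdot 1372^{2}\right)}{\left(-131414 - -629626\right) + 1111809} = \frac{4677088 + \left(4109700 - 11777248 + 4 \cdot 1882384\right)}{\left(-131414 + 629626\right) + 1111809} = \frac{4677088 + \left(4109700 - 11777248 + 7529536\right)}{498212 + 1111809} = \frac{4677088 - 138012}{1610021} = 4539076 \cdot \frac{1}{1610021} = \frac{4539076}{1610021}$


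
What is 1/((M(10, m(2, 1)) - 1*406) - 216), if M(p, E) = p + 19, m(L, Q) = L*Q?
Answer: -1/593 ≈ -0.0016863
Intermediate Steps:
M(p, E) = 19 + p
1/((M(10, m(2, 1)) - 1*406) - 216) = 1/(((19 + 10) - 1*406) - 216) = 1/((29 - 406) - 216) = 1/(-377 - 216) = 1/(-593) = -1/593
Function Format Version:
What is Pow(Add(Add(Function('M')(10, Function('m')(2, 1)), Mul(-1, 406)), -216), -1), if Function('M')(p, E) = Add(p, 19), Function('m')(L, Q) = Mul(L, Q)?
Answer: Rational(-1, 593) ≈ -0.0016863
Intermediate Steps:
Function('M')(p, E) = Add(19, p)
Pow(Add(Add(Function('M')(10, Function('m')(2, 1)), Mul(-1, 406)), -216), -1) = Pow(Add(Add(Add(19, 10), Mul(-1, 406)), -216), -1) = Pow(Add(Add(29, -406), -216), -1) = Pow(Add(-377, -216), -1) = Pow(-593, -1) = Rational(-1, 593)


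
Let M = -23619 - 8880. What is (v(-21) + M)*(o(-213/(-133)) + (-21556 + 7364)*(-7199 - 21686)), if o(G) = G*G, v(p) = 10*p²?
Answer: -203683353690520161/17689 ≈ -1.1515e+13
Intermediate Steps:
o(G) = G²
M = -32499
(v(-21) + M)*(o(-213/(-133)) + (-21556 + 7364)*(-7199 - 21686)) = (10*(-21)² - 32499)*((-213/(-133))² + (-21556 + 7364)*(-7199 - 21686)) = (10*441 - 32499)*((-213*(-1/133))² - 14192*(-28885)) = (4410 - 32499)*((213/133)² + 409935920) = -28089*(45369/17689 + 409935920) = -28089*7251356534249/17689 = -203683353690520161/17689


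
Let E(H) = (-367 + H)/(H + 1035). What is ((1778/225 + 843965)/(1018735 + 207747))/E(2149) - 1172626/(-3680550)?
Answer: 311332262006971/201104416883205 ≈ 1.5481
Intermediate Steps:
E(H) = (-367 + H)/(1035 + H)
((1778/225 + 843965)/(1018735 + 207747))/E(2149) - 1172626/(-3680550) = ((1778/225 + 843965)/(1018735 + 207747))/(((-367 + 2149)/(1035 + 2149))) - 1172626/(-3680550) = ((1778*(1/225) + 843965)/1226482)/((1782/3184)) - 1172626*(-1/3680550) = ((1778/225 + 843965)*(1/1226482))/(((1/3184)*1782)) + 586313/1840275 = ((189893903/225)*(1/1226482))/(891/1592) + 586313/1840275 = (189893903/275958450)*(1592/891) + 586313/1840275 = 151155546788/122939489475 + 586313/1840275 = 311332262006971/201104416883205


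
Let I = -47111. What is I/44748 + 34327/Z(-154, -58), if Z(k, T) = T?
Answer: -769398517/1297692 ≈ -592.90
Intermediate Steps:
I/44748 + 34327/Z(-154, -58) = -47111/44748 + 34327/(-58) = -47111*1/44748 + 34327*(-1/58) = -47111/44748 - 34327/58 = -769398517/1297692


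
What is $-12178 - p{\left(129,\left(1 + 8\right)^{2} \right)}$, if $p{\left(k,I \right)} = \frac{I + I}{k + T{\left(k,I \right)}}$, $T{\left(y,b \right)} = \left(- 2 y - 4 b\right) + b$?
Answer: $- \frac{755009}{62} \approx -12178.0$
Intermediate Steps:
$T{\left(y,b \right)} = - 3 b - 2 y$ ($T{\left(y,b \right)} = \left(- 4 b - 2 y\right) + b = - 3 b - 2 y$)
$p{\left(k,I \right)} = \frac{2 I}{- k - 3 I}$ ($p{\left(k,I \right)} = \frac{I + I}{k - \left(2 k + 3 I\right)} = \frac{2 I}{- k - 3 I}$)
$-12178 - p{\left(129,\left(1 + 8\right)^{2} \right)} = -12178 - \frac{2 \left(1 + 8\right)^{2}}{\left(-1\right) 129 - 3 \left(1 + 8\right)^{2}} = -12178 - \frac{2 \cdot 9^{2}}{-129 - 3 \cdot 9^{2}} = -12178 - 2 \cdot 81 \frac{1}{-129 - 243} = -12178 - 2 \cdot 81 \frac{1}{-372} = -12178 - 2 \cdot 81 \left(- \frac{1}{372}\right) = -12178 - - \frac{27}{62} = -12178 + \frac{27}{62} = - \frac{755009}{62}$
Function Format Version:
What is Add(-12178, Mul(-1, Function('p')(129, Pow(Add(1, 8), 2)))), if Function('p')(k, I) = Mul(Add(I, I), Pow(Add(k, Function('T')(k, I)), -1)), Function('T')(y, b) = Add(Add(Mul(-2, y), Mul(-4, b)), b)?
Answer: Rational(-755009, 62) ≈ -12178.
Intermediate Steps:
Function('T')(y, b) = Add(Mul(-3, b), Mul(-2, y)) (Function('T')(y, b) = Add(Add(Mul(-4, b), Mul(-2, y)), b) = Add(Mul(-3, b), Mul(-2, y)))
Function('p')(k, I) = Mul(2, I, Pow(Add(Mul(-1, k), Mul(-3, I)), -1)) (Function('p')(k, I) = Mul(Add(I, I), Pow(Add(k, Add(Mul(-3, I), Mul(-2, k))), -1)) = Mul(Mul(2, I), Pow(Add(Mul(-1, k), Mul(-3, I)), -1)) = Mul(2, I, Pow(Add(Mul(-1, k), Mul(-3, I)), -1)))
Add(-12178, Mul(-1, Function('p')(129, Pow(Add(1, 8), 2)))) = Add(-12178, Mul(-1, Mul(2, Pow(Add(1, 8), 2), Pow(Add(Mul(-1, 129), Mul(-3, Pow(Add(1, 8), 2))), -1)))) = Add(-12178, Mul(-1, Mul(2, Pow(9, 2), Pow(Add(-129, Mul(-3, Pow(9, 2))), -1)))) = Add(-12178, Mul(-1, Mul(2, 81, Pow(Add(-129, Mul(-3, 81)), -1)))) = Add(-12178, Mul(-1, Mul(2, 81, Pow(Add(-129, -243), -1)))) = Add(-12178, Mul(-1, Mul(2, 81, Pow(-372, -1)))) = Add(-12178, Mul(-1, Mul(2, 81, Rational(-1, 372)))) = Add(-12178, Mul(-1, Rational(-27, 62))) = Add(-12178, Rational(27, 62)) = Rational(-755009, 62)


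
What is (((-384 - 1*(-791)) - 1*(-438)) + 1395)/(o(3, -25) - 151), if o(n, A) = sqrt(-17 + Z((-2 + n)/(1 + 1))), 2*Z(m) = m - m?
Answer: -169120/11409 - 1120*I*sqrt(17)/11409 ≈ -14.823 - 0.40476*I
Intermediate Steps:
Z(m) = 0 (Z(m) = (m - m)/2 = (1/2)*0 = 0)
o(n, A) = I*sqrt(17) (o(n, A) = sqrt(-17 + 0) = sqrt(-17) = I*sqrt(17))
(((-384 - 1*(-791)) - 1*(-438)) + 1395)/(o(3, -25) - 151) = (((-384 - 1*(-791)) - 1*(-438)) + 1395)/(I*sqrt(17) - 151) = (((-384 + 791) + 438) + 1395)/(-151 + I*sqrt(17)) = ((407 + 438) + 1395)/(-151 + I*sqrt(17)) = (845 + 1395)/(-151 + I*sqrt(17)) = 2240/(-151 + I*sqrt(17))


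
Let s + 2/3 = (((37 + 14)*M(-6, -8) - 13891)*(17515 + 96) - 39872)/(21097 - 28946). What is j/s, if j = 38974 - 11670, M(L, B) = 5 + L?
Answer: 160731822/184175401 ≈ 0.87271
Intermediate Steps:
s = 736701604/23547 (s = -⅔ + (((37 + 14)*(5 - 6) - 13891)*(17515 + 96) - 39872)/(21097 - 28946) = -⅔ + ((51*(-1) - 13891)*17611 - 39872)/(-7849) = -⅔ + ((-51 - 13891)*17611 - 39872)*(-1/7849) = -⅔ + (-13942*17611 - 39872)*(-1/7849) = -⅔ + (-245532562 - 39872)*(-1/7849) = -⅔ - 245572434*(-1/7849) = -⅔ + 245572434/7849 = 736701604/23547 ≈ 31286.)
j = 27304
j/s = 27304/(736701604/23547) = 27304*(23547/736701604) = 160731822/184175401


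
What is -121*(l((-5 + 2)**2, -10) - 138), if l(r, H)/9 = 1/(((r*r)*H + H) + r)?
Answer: 13543167/811 ≈ 16699.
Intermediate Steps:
l(r, H) = 9/(H + r + H*r**2) (l(r, H) = 9/(((r*r)*H + H) + r) = 9/((r**2*H + H) + r) = 9/((H*r**2 + H) + r) = 9/((H + H*r**2) + r) = 9/(H + r + H*r**2))
-121*(l((-5 + 2)**2, -10) - 138) = -121*(9/(-10 + (-5 + 2)**2 - 10*(-5 + 2)**4) - 138) = -121*(9/(-10 + (-3)**2 - 10*((-3)**2)**2) - 138) = -121*(9/(-10 + 9 - 10*9**2) - 138) = -121*(9/(-10 + 9 - 10*81) - 138) = -121*(9/(-10 + 9 - 810) - 138) = -121*(9/(-811) - 138) = -121*(9*(-1/811) - 138) = -121*(-9/811 - 138) = -121*(-111927/811) = 13543167/811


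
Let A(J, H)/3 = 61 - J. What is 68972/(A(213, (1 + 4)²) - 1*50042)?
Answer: -34486/25249 ≈ -1.3658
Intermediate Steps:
A(J, H) = 183 - 3*J (A(J, H) = 3*(61 - J) = 183 - 3*J)
68972/(A(213, (1 + 4)²) - 1*50042) = 68972/((183 - 3*213) - 1*50042) = 68972/((183 - 639) - 50042) = 68972/(-456 - 50042) = 68972/(-50498) = 68972*(-1/50498) = -34486/25249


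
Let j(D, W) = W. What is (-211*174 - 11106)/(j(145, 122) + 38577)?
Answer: -47820/38699 ≈ -1.2357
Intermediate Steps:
(-211*174 - 11106)/(j(145, 122) + 38577) = (-211*174 - 11106)/(122 + 38577) = (-36714 - 11106)/38699 = -47820*1/38699 = -47820/38699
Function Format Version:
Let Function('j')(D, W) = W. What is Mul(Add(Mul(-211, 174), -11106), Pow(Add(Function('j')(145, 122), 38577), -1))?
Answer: Rational(-47820, 38699) ≈ -1.2357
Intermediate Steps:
Mul(Add(Mul(-211, 174), -11106), Pow(Add(Function('j')(145, 122), 38577), -1)) = Mul(Add(Mul(-211, 174), -11106), Pow(Add(122, 38577), -1)) = Mul(Add(-36714, -11106), Pow(38699, -1)) = Mul(-47820, Rational(1, 38699)) = Rational(-47820, 38699)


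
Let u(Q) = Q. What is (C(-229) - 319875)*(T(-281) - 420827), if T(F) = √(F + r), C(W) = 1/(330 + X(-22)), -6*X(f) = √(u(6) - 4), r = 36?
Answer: 263866377080575995/1960199 - 1262481*√2/1960199 - 4389130544295*I*√5/1960199 + 21*I*√10/1960199 ≈ 1.3461e+11 - 5.0068e+6*I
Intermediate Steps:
X(f) = -√2/6 (X(f) = -√(6 - 4)/6 = -√2/6)
C(W) = 1/(330 - √2/6)
T(F) = √(36 + F) (T(F) = √(F + 36) = √(36 + F))
(C(-229) - 319875)*(T(-281) - 420827) = ((5940/1960199 + 3*√2/1960199) - 319875)*(√(36 - 281) - 420827) = (-627018649185/1960199 + 3*√2/1960199)*(√(-245) - 420827) = (-627018649185/1960199 + 3*√2/1960199)*(7*I*√5 - 420827) = (-627018649185/1960199 + 3*√2/1960199)*(-420827 + 7*I*√5) = (-420827 + 7*I*√5)*(-627018649185/1960199 + 3*√2/1960199)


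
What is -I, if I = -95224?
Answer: 95224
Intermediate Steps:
-I = -1*(-95224) = 95224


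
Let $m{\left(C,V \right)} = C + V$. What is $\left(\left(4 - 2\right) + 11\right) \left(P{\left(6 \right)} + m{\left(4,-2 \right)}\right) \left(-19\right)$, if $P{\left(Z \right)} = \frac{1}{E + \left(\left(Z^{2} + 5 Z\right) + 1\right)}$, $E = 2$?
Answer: $- \frac{34333}{69} \approx -497.58$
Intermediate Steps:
$P{\left(Z \right)} = \frac{1}{3 + Z^{2} + 5 Z}$ ($P{\left(Z \right)} = \frac{1}{2 + \left(\left(Z^{2} + 5 Z\right) + 1\right)} = \frac{1}{2 + \left(1 + Z^{2} + 5 Z\right)} = \frac{1}{3 + Z^{2} + 5 Z}$)
$\left(\left(4 - 2\right) + 11\right) \left(P{\left(6 \right)} + m{\left(4,-2 \right)}\right) \left(-19\right) = \left(\left(4 - 2\right) + 11\right) \left(\frac{1}{3 + 6^{2} + 5 \cdot 6} + \left(4 - 2\right)\right) \left(-19\right) = \left(2 + 11\right) \left(\frac{1}{3 + 36 + 30} + 2\right) \left(-19\right) = 13 \left(\frac{1}{69} + 2\right) \left(-19\right) = 13 \cdot \frac{139}{69} \left(-19\right) = \frac{1807}{69} \left(-19\right) = - \frac{34333}{69}$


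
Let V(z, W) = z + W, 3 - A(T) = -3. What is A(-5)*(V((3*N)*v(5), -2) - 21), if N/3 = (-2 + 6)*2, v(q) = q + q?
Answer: 4182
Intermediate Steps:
A(T) = 6 (A(T) = 3 - 1*(-3) = 3 + 3 = 6)
v(q) = 2*q
N = 24 (N = 3*((-2 + 6)*2) = 3*(4*2) = 3*8 = 24)
V(z, W) = W + z
A(-5)*(V((3*N)*v(5), -2) - 21) = 6*((-2 + (3*24)*(2*5)) - 21) = 6*((-2 + 72*10) - 21) = 6*((-2 + 720) - 21) = 6*(718 - 21) = 6*697 = 4182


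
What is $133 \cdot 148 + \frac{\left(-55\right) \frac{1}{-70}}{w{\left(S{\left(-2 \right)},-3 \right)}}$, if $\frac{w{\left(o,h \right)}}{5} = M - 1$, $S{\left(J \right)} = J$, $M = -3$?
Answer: $\frac{5511509}{280} \approx 19684.0$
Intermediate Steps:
$w{\left(o,h \right)} = -20$ ($w{\left(o,h \right)} = 5 \left(-3 - 1\right) = 5 \left(-4\right) = -20$)
$133 \cdot 148 + \frac{\left(-55\right) \frac{1}{-70}}{w{\left(S{\left(-2 \right)},-3 \right)}} = 133 \cdot 148 + \frac{\left(-55\right) \frac{1}{-70}}{-20} = 19684 + \left(-55\right) \left(- \frac{1}{70}\right) \left(- \frac{1}{20}\right) = 19684 + \frac{11}{14} \left(- \frac{1}{20}\right) = 19684 - \frac{11}{280} = \frac{5511509}{280}$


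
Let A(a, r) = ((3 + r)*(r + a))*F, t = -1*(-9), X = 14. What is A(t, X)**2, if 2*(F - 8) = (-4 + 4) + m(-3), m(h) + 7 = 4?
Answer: 25836889/4 ≈ 6.4592e+6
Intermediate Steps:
m(h) = -3 (m(h) = -7 + 4 = -3)
F = 13/2 (F = 8 + ((-4 + 4) - 3)/2 = 8 + (0 - 3)/2 = 8 + (1/2)*(-3) = 8 - 3/2 = 13/2 ≈ 6.5000)
t = 9
A(a, r) = 13*(3 + r)*(a + r)/2 (A(a, r) = ((3 + r)*(r + a))*(13/2) = ((3 + r)*(a + r))*(13/2) = 13*(3 + r)*(a + r)/2)
A(t, X)**2 = ((13/2)*14**2 + (39/2)*9 + (39/2)*14 + (13/2)*9*14)**2 = ((13/2)*196 + 351/2 + 273 + 819)**2 = (1274 + 351/2 + 273 + 819)**2 = (5083/2)**2 = 25836889/4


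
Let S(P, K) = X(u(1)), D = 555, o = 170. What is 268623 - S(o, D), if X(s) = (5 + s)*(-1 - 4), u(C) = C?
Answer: 268653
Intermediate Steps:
X(s) = -25 - 5*s (X(s) = (5 + s)*(-5) = -25 - 5*s)
S(P, K) = -30 (S(P, K) = -25 - 5*1 = -25 - 5 = -30)
268623 - S(o, D) = 268623 - 1*(-30) = 268623 + 30 = 268653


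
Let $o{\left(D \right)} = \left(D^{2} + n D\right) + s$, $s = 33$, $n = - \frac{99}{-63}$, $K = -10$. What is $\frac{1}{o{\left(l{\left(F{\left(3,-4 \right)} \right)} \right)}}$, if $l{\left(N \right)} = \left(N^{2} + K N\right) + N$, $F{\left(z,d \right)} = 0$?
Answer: $\frac{1}{33} \approx 0.030303$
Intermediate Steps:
$n = \frac{11}{7}$ ($n = \left(-99\right) \left(- \frac{1}{63}\right) = \frac{11}{7} \approx 1.5714$)
$l{\left(N \right)} = N^{2} - 9 N$ ($l{\left(N \right)} = \left(N^{2} - 10 N\right) + N = N^{2} - 9 N$)
$o{\left(D \right)} = 33 + D^{2} + \frac{11 D}{7}$ ($o{\left(D \right)} = \left(D^{2} + \frac{11 D}{7}\right) + 33 = 33 + D^{2} + \frac{11 D}{7}$)
$\frac{1}{o{\left(l{\left(F{\left(3,-4 \right)} \right)} \right)}} = \frac{1}{33 + \left(0 \left(-9 + 0\right)\right)^{2} + \frac{11 \cdot 0 \left(-9 + 0\right)}{7}} = \frac{1}{33 + \left(0 \left(-9\right)\right)^{2} + \frac{11 \cdot 0 \left(-9\right)}{7}} = \frac{1}{33 + 0^{2} + \frac{11}{7} \cdot 0} = \frac{1}{33 + 0 + 0} = \frac{1}{33}$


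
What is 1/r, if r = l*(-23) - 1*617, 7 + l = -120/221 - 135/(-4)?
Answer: -884/1078269 ≈ -0.00081983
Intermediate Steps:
l = 23167/884 (l = -7 + (-120/221 - 135/(-4)) = -7 + (-120*1/221 - 135*(-¼)) = -7 + (-120/221 + 135/4) = -7 + 29355/884 = 23167/884 ≈ 26.207)
r = -1078269/884 (r = (23167/884)*(-23) - 1*617 = -532841/884 - 617 = -1078269/884 ≈ -1219.8)
1/r = 1/(-1078269/884) = -884/1078269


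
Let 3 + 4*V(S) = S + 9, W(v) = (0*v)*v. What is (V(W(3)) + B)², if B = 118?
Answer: 57121/4 ≈ 14280.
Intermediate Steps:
W(v) = 0 (W(v) = 0*v = 0)
V(S) = 3/2 + S/4 (V(S) = -¾ + (S + 9)/4 = -¾ + (9 + S)/4 = -¾ + (9/4 + S/4) = 3/2 + S/4)
(V(W(3)) + B)² = ((3/2 + (¼)*0) + 118)² = ((3/2 + 0) + 118)² = (3/2 + 118)² = (239/2)² = 57121/4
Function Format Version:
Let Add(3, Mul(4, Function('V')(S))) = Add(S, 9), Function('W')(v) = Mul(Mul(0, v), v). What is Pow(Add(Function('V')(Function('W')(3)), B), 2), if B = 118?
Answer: Rational(57121, 4) ≈ 14280.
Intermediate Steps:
Function('W')(v) = 0 (Function('W')(v) = Mul(0, v) = 0)
Function('V')(S) = Add(Rational(3, 2), Mul(Rational(1, 4), S)) (Function('V')(S) = Add(Rational(-3, 4), Mul(Rational(1, 4), Add(S, 9))) = Add(Rational(-3, 4), Mul(Rational(1, 4), Add(9, S))) = Add(Rational(-3, 4), Add(Rational(9, 4), Mul(Rational(1, 4), S))) = Add(Rational(3, 2), Mul(Rational(1, 4), S)))
Pow(Add(Function('V')(Function('W')(3)), B), 2) = Pow(Add(Add(Rational(3, 2), Mul(Rational(1, 4), 0)), 118), 2) = Pow(Add(Add(Rational(3, 2), 0), 118), 2) = Pow(Add(Rational(3, 2), 118), 2) = Pow(Rational(239, 2), 2) = Rational(57121, 4)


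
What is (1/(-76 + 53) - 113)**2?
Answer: 6760000/529 ≈ 12779.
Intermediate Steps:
(1/(-76 + 53) - 113)**2 = (1/(-23) - 113)**2 = (-1/23 - 113)**2 = (-2600/23)**2 = 6760000/529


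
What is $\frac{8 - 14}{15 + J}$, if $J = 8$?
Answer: $- \frac{6}{23} \approx -0.26087$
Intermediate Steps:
$\frac{8 - 14}{15 + J} = \frac{8 - 14}{15 + 8} = - \frac{6}{23}$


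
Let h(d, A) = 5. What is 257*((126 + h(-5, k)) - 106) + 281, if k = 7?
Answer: 6706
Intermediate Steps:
257*((126 + h(-5, k)) - 106) + 281 = 257*((126 + 5) - 106) + 281 = 257*(131 - 106) + 281 = 257*25 + 281 = 6425 + 281 = 6706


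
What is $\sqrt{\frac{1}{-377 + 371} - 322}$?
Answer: $\frac{i \sqrt{11598}}{6} \approx 17.949 i$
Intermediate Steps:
$\sqrt{\frac{1}{-377 + 371} - 322} = \sqrt{\frac{1}{-6} - 322} = \sqrt{- \frac{1}{6} - 322} = \sqrt{- \frac{1933}{6}} = \frac{i \sqrt{11598}}{6}$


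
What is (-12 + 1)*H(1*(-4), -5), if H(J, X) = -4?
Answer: 44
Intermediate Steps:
(-12 + 1)*H(1*(-4), -5) = (-12 + 1)*(-4) = -11*(-4) = 44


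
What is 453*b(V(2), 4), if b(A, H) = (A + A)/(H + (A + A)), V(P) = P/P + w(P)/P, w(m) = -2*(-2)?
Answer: 1359/5 ≈ 271.80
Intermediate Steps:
w(m) = 4
V(P) = 1 + 4/P (V(P) = P/P + 4/P = 1 + 4/P)
b(A, H) = 2*A/(H + 2*A) (b(A, H) = (2*A)/(H + 2*A) = 2*A/(H + 2*A))
453*b(V(2), 4) = 453*(2*((4 + 2)/2)/(4 + 2*((4 + 2)/2))) = 453*(2*((1/2)*6)/(4 + 2*((1/2)*6))) = 453*(2*3/(4 + 2*3)) = 453*(2*3/(4 + 6)) = 453*(2*3/10) = 453*(2*3*(1/10)) = 453*(3/5) = 1359/5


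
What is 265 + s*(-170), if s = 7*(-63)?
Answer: 75235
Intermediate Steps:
s = -441
265 + s*(-170) = 265 - 441*(-170) = 265 + 74970 = 75235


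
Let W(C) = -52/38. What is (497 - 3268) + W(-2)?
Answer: -52675/19 ≈ -2772.4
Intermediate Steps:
W(C) = -26/19 (W(C) = -52*1/38 = -26/19)
(497 - 3268) + W(-2) = (497 - 3268) - 26/19 = -2771 - 26/19 = -52675/19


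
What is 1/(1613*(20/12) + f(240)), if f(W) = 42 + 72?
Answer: 3/8407 ≈ 0.00035685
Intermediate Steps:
f(W) = 114
1/(1613*(20/12) + f(240)) = 1/(1613*(20/12) + 114) = 1/(1613*(20*(1/12)) + 114) = 1/(1613*(5/3) + 114) = 1/(8065/3 + 114) = 1/(8407/3) = 3/8407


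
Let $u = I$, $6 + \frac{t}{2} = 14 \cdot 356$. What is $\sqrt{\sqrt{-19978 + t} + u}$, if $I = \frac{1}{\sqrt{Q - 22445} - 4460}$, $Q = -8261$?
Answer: $\sqrt{\frac{-1 + i \sqrt{10022} \left(4460 - i \sqrt{30706}\right)}{4460 - i \sqrt{30706}}} \approx 7.0749 + 7.075 i$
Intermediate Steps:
$t = 9956$ ($t = -12 + 2 \cdot 14 \cdot 356 = -12 + 2 \cdot 4984 = -12 + 9968 = 9956$)
$I = \frac{1}{-4460 + i \sqrt{30706}}$ ($I = \frac{1}{\sqrt{-8261 - 22445} - 4460} = \frac{1}{\sqrt{-30706} - 4460} = \frac{1}{i \sqrt{30706} - 4460} = \frac{1}{-4460 + i \sqrt{30706}} \approx -0.00022387 - 8.7957 \cdot 10^{-6} i$)
$u = - \frac{2230}{9961153} - \frac{i \sqrt{30706}}{19922306} \approx -0.00022387 - 8.7957 \cdot 10^{-6} i$
$\sqrt{\sqrt{-19978 + t} + u} = \sqrt{\sqrt{-19978 + 9956} - \left(\frac{2230}{9961153} + \frac{i \sqrt{30706}}{19922306}\right)} = \sqrt{\sqrt{-10022} - \left(\frac{2230}{9961153} + \frac{i \sqrt{30706}}{19922306}\right)} = \sqrt{i \sqrt{10022} - \left(\frac{2230}{9961153} + \frac{i \sqrt{30706}}{19922306}\right)} = \sqrt{- \frac{2230}{9961153} + i \sqrt{10022} - \frac{i \sqrt{30706}}{19922306}}$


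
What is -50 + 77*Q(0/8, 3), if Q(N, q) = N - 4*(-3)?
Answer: 874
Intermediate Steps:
Q(N, q) = 12 + N (Q(N, q) = N + 12 = 12 + N)
-50 + 77*Q(0/8, 3) = -50 + 77*(12 + 0/8) = -50 + 77*(12 + 0*(⅛)) = -50 + 77*(12 + 0) = -50 + 77*12 = -50 + 924 = 874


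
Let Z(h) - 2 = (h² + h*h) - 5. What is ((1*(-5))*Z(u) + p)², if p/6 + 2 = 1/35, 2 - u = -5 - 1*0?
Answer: 290327521/1225 ≈ 2.3700e+5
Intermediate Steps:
u = 7 (u = 2 - (-5 - 1*0) = 2 - (-5 + 0) = 2 - 1*(-5) = 2 + 5 = 7)
p = -414/35 (p = -12 + 6/35 = -414/35 ≈ -11.829)
Z(h) = -3 + 2*h² (Z(h) = 2 + ((h² + h*h) - 5) = 2 + ((h² + h²) - 5) = 2 + (2*h² - 5) = 2 + (-5 + 2*h²) = -3 + 2*h²)
((1*(-5))*Z(u) + p)² = ((1*(-5))*(-3 + 2*7²) - 414/35)² = (-5*(-3 + 2*49) - 414/35)² = (-5*(-3 + 98) - 414/35)² = (-5*95 - 414/35)² = (-475 - 414/35)² = (-17039/35)² = 290327521/1225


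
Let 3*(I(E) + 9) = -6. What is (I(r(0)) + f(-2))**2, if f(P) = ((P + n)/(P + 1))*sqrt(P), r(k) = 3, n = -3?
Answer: 71 - 110*I*sqrt(2) ≈ 71.0 - 155.56*I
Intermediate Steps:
I(E) = -11 (I(E) = -9 + (1/3)*(-6) = -9 - 2 = -11)
f(P) = sqrt(P)*(-3 + P)/(1 + P) (f(P) = ((P - 3)/(P + 1))*sqrt(P) = ((-3 + P)/(1 + P))*sqrt(P) = sqrt(P)*(-3 + P)/(1 + P))
(I(r(0)) + f(-2))**2 = (-11 + sqrt(-2)*(-3 - 2)/(1 - 2))**2 = (-11 + (I*sqrt(2))*(-5)/(-1))**2 = (-11 + (I*sqrt(2))*(-1)*(-5))**2 = (-11 + 5*I*sqrt(2))**2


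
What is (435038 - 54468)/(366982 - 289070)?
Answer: 190285/38956 ≈ 4.8846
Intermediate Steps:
(435038 - 54468)/(366982 - 289070) = 380570/77912 = 380570*(1/77912) = 190285/38956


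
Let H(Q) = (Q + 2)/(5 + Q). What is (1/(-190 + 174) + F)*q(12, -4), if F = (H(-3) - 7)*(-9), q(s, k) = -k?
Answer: 1079/4 ≈ 269.75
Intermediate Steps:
H(Q) = (2 + Q)/(5 + Q)
F = 135/2 (F = ((2 - 3)/(5 - 3) - 7)*(-9) = (-1/2 - 7)*(-9) = ((½)*(-1) - 7)*(-9) = (-½ - 7)*(-9) = -15/2*(-9) = 135/2 ≈ 67.500)
(1/(-190 + 174) + F)*q(12, -4) = (1/(-190 + 174) + 135/2)*(-1*(-4)) = (1/(-16) + 135/2)*4 = (-1/16 + 135/2)*4 = (1079/16)*4 = 1079/4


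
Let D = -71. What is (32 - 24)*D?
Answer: -568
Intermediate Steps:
(32 - 24)*D = (32 - 24)*(-71) = 8*(-71) = -568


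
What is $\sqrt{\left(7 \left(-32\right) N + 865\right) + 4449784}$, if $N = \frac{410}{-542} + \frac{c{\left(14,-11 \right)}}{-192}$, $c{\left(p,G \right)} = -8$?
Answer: $\frac{\sqrt{2941846848717}}{813} \approx 2109.7$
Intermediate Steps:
$N = - \frac{4649}{6504}$ ($N = \frac{410}{-542} - \frac{8}{-192} = 410 \left(- \frac{1}{542}\right) - - \frac{1}{24} = - \frac{205}{271} + \frac{1}{24} = - \frac{4649}{6504} \approx -0.71479$)
$\sqrt{\left(7 \left(-32\right) N + 865\right) + 4449784} = \sqrt{\left(7 \left(-32\right) \left(- \frac{4649}{6504}\right) + 865\right) + 4449784} = \sqrt{\left(\left(-224\right) \left(- \frac{4649}{6504}\right) + 865\right) + 4449784} = \sqrt{\left(\frac{130172}{813} + 865\right) + 4449784} = \sqrt{\frac{833417}{813} + 4449784} = \sqrt{\frac{3618507809}{813}} = \frac{\sqrt{2941846848717}}{813}$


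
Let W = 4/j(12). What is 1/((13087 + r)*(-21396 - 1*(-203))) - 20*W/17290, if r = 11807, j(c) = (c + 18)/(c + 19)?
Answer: -21806588381/4560916495590 ≈ -0.0047812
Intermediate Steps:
j(c) = (18 + c)/(19 + c)
W = 62/15 (W = 4/(((18 + 12)/(19 + 12))) = 4/((30/31)) = 4/(((1/31)*30)) = 4/(30/31) = 4*(31/30) = 62/15 ≈ 4.1333)
1/((13087 + r)*(-21396 - 1*(-203))) - 20*W/17290 = 1/((13087 + 11807)*(-21396 - 1*(-203))) - 20*62/15/17290 = 1/(24894*(-21396 + 203)) - 248/3*1/17290 = (1/24894)/(-21193) - 124/25935 = (1/24894)*(-1/21193) - 124/25935 = -1/527578542 - 124/25935 = -21806588381/4560916495590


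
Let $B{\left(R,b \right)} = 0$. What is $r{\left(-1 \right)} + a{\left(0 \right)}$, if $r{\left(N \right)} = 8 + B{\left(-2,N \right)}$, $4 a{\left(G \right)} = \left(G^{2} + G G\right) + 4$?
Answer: $9$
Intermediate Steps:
$a{\left(G \right)} = 1 + \frac{G^{2}}{2}$ ($a{\left(G \right)} = \frac{\left(G^{2} + G G\right) + 4}{4} = \frac{\left(G^{2} + G^{2}\right) + 4}{4} = \frac{2 G^{2} + 4}{4} = \frac{4 + 2 G^{2}}{4} = 1 + \frac{G^{2}}{2}$)
$r{\left(N \right)} = 8$ ($r{\left(N \right)} = 8 + 0 = 8$)
$r{\left(-1 \right)} + a{\left(0 \right)} = 8 + \left(1 + \frac{0^{2}}{2}\right) = 8 + \left(1 + \frac{1}{2} \cdot 0\right) = 8 + \left(1 + 0\right) = 8 + 1 = 9$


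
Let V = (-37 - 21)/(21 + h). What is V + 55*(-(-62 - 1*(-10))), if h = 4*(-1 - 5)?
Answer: 8638/3 ≈ 2879.3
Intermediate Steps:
h = -24 (h = 4*(-6) = -24)
V = 58/3 (V = (-37 - 21)/(21 - 24) = -58/(-3) = -58*(-1/3) = 58/3 ≈ 19.333)
V + 55*(-(-62 - 1*(-10))) = 58/3 + 55*(-(-62 - 1*(-10))) = 58/3 + 55*(-(-62 + 10)) = 58/3 + 55*(-1*(-52)) = 58/3 + 55*52 = 58/3 + 2860 = 8638/3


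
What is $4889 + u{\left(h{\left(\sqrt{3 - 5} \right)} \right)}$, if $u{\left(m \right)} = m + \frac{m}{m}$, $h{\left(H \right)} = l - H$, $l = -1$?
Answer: $4889 - i \sqrt{2} \approx 4889.0 - 1.4142 i$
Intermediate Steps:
$h{\left(H \right)} = -1 - H$
$u{\left(m \right)} = 1 + m$ ($u{\left(m \right)} = m + 1 = 1 + m$)
$4889 + u{\left(h{\left(\sqrt{3 - 5} \right)} \right)} = 4889 + \left(1 - \left(1 + \sqrt{3 - 5}\right)\right) = 4889 + \left(1 - \left(1 + \sqrt{-2}\right)\right) = 4889 + \left(1 - \left(1 + i \sqrt{2}\right)\right) = 4889 - i \sqrt{2}$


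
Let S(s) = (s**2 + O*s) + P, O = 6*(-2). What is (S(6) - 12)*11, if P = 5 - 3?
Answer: -506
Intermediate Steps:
P = 2
O = -12
S(s) = 2 + s**2 - 12*s (S(s) = (s**2 - 12*s) + 2 = 2 + s**2 - 12*s)
(S(6) - 12)*11 = ((2 + 6**2 - 12*6) - 12)*11 = ((2 + 36 - 72) - 12)*11 = (-34 - 12)*11 = -46*11 = -506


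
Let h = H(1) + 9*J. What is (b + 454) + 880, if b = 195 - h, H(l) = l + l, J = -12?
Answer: 1635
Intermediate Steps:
H(l) = 2*l
h = -106 (h = 2*1 + 9*(-12) = 2 - 108 = -106)
b = 301 (b = 195 - 1*(-106) = 195 + 106 = 301)
(b + 454) + 880 = (301 + 454) + 880 = 755 + 880 = 1635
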